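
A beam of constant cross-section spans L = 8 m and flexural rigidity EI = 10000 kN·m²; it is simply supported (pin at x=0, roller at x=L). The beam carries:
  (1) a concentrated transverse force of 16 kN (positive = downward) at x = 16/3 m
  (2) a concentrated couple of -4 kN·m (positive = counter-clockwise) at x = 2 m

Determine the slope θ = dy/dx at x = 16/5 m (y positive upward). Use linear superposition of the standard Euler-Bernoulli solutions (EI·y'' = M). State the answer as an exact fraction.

θ(16/5) = -49993/20250000 rad

Load 1 — point force P=16 kN at a=16/3 m (b=L-a=8/3):
  θ_1 = -Pb(L²-b²-3x²)/(6LEI)  [x≤a] = -16·(8/3)·(8²-(8/3)²-3·(16/5)²)/(6·8·10000) = -2944/1265625 rad
Load 2 — applied couple M₀=-4 kN·m at a=2 m (b=L-a=6):
  θ_2 = (M₀x²/(2L)-M₀(x-a)+C₁)/EI  [x>a] with C₁=M₀(3b²-L²)/(6L)=-11/3 = ((-4)·(16/5)²/(2·8)-(-4)·((16/5)-2)+(-11/3))/10000 = -107/750000 rad
Superposition: θ = Σ θ_i = -49993/20250000 rad ≈ -0.002469 rad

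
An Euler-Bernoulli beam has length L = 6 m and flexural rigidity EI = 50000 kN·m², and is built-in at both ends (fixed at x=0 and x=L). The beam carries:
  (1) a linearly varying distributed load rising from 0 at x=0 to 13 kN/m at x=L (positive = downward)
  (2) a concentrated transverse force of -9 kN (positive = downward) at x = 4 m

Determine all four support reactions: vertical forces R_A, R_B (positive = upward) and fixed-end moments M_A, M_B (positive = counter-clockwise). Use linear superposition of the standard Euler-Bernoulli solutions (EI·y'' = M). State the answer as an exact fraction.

R_A = 281/30 kN, M_A = 58/5 kN·m, R_B = 619/30 kN, M_B = -77/5 kN·m

Load 1 — triangular load w₀=13 kN/m (0→w₀ over full span):
  R_A = 3w₀L/20 = 3·13·6/20 = 117/10 kN
  M_A = w₀L²/30 = 13·6²/30 = 78/5 kN·m
  R_B = 7w₀L/20 = 7·13·6/20 = 273/10 kN
  M_B = -w₀L²/20 = -13·6²/20 = -117/5 kN·m
Load 2 — point force P=-9 kN at a=4 m (b=L-a=2):
  R_A = Pb²(3a+b)/L³ = (-9)·2²·(3·4+2)/6³ = -7/3 kN
  M_A = Pab²/L² = (-9)·4·2²/6² = -4 kN·m
  R_B = Pa²(a+3b)/L³ = (-9)·4²·(4+3·2)/6³ = -20/3 kN
  M_B = -Pa²b/L² = -(-9)·4²·2/6² = 8 kN·m
Superposition: R_A = 281/30 kN, M_A = 58/5 kN·m, R_B = 619/30 kN, M_B = -77/5 kN·m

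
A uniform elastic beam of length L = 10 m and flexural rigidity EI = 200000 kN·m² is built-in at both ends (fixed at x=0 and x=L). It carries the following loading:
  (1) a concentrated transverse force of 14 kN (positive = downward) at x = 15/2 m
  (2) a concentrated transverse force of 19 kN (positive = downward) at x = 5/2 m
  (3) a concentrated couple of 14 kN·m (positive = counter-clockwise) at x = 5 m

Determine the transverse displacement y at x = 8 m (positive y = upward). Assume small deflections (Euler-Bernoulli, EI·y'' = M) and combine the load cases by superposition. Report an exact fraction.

y(8) = -7987/48000000 m

Load 1 — point force P=14 kN at a=15/2 m (b=L-a=5/2):
  y_1 = -Pa²(L-x)²(3bL-(3b+a)(L-x))/(6L³EI)  [x>a] = -14·(15/2)²·(10-8)²·(3·(5/2)·10-(3·(5/2)+(15/2))·(10-8))/(6·10³·200000) = -189/1600000 m
Load 2 — point force P=19 kN at a=5/2 m (b=L-a=15/2):
  y_2 = -Pa²(L-x)²(3bL-(3b+a)(L-x))/(6L³EI)  [x>a] = -19·(5/2)²·(10-8)²·(3·(15/2)·10-(3·(15/2)+(5/2))·(10-8))/(6·10³·200000) = -133/1920000 m
Load 3 — applied couple M₀=14 kN·m at a=5 m (b=L-a=5):
  y_3 = (R_Ax³/6 - M_Ax²/2 - M₀(x-a)²/2)/EI  [x>a] with R_A=21/10, M_A=7/2 = ((21/10)·8³/6 - (7/2)·8²/2 - 14·(8-5)²/2)/200000 = 21/1000000 m
Superposition: y = Σ y_i = -7987/48000000 m ≈ -0.000166 m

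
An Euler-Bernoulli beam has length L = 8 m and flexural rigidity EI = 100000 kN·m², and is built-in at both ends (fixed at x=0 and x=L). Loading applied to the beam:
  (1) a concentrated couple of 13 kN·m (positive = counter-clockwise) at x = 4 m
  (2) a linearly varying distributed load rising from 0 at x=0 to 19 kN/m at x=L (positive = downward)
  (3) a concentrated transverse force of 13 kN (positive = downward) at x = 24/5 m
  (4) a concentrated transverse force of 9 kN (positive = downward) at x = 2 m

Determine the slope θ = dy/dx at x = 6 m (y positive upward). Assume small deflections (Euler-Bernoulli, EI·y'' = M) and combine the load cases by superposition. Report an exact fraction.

θ(6) = 108733/200000000 rad

Load 1 — applied couple M₀=13 kN·m at a=4 m (b=L-a=4):
  θ_1 = (R_Ax²/2 - M_Ax - M₀(x-a))/EI  [x>a] with R_A=39/16, M_A=13/4 = ((39/16)·6²/2 - (13/4)·6 - 13·(6-4))/100000 = -13/800000 rad
Load 2 — triangular load w₀=19 kN/m (0→w₀ over full span):
  θ_2 = -w₀(2x(L-x)(L-2x)(x+2L)+x²(L-x)²)/(120LEI) = -19·(2·6·(8-6)·(8-2·6)·(6+2·8)+6²·(8-6)²)/(120·8·100000) = 779/2000000 rad
Load 3 — point force P=13 kN at a=24/5 m (b=L-a=16/5):
  θ_3 = Pa²(L-x)(2bL-(3b+a)(L-x))/(2L³EI)  [x>a] = 13·(24/5)²·(8-6)·(2·(16/5)·8-(3·(16/5)+(24/5))·(8-6))/(2·8³·100000) = 819/6250000 rad
Load 4 — point force P=9 kN at a=2 m (b=L-a=6):
  θ_4 = Pa²(L-x)(2bL-(3b+a)(L-x))/(2L³EI)  [x>a] = 9·2²·(8-6)·(2·6·8-(3·6+2)·(8-6))/(2·8³·100000) = 63/1600000 rad
Superposition: θ = Σ θ_i = 108733/200000000 rad ≈ 0.000544 rad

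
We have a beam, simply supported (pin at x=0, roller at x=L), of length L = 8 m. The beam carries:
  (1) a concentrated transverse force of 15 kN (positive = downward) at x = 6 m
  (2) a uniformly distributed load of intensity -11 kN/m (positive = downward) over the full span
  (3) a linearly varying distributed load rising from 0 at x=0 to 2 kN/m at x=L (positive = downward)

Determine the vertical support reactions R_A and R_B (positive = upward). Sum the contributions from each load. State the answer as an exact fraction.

R_A = -451/12 kN, R_B = -329/12 kN

Load 1 — point force P=15 kN at a=6 m (b=L-a=2):
  R_A = Pb/L = 15·2/8 = 15/4 kN
  R_B = Pa/L = 15·6/8 = 45/4 kN
Load 2 — uniform load w=-11 kN/m over full span:
  R_A = wL/2 = (-11)·8/2 = -44 kN
  R_B = wL/2 = (-11)·8/2 = -44 kN
Load 3 — triangular load w₀=2 kN/m (0→w₀ over full span):
  R_A = w₀L/6 = 2·8/6 = 8/3 kN
  R_B = w₀L/3 = 2·8/3 = 16/3 kN
Superposition: R_A = -451/12 kN, R_B = -329/12 kN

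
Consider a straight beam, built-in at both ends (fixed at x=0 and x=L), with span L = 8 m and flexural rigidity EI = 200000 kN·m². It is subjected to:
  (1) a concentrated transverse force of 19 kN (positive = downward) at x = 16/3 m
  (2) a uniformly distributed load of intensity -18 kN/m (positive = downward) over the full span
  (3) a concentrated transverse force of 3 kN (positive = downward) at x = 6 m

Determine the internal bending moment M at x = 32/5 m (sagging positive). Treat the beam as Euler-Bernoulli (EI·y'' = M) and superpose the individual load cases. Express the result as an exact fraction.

Load 1 — point force P=19 kN at a=16/3 m (b=L-a=8/3):
  M_1 = Pa²(a+3b)(L-x)/L³ - Pa²b/L²  [x>a] = 19·(16/3)²·((16/3)+3·(8/3))·(8-(32/5))/8³ - 19·(16/3)²·(8/3)/8² = 0 kN·m
Load 2 — uniform load w=-18 kN/m over full span:
  M_2 = wLx/2 - wL²/12 - wx²/2 = (-18)·8·(32/5)/2 - (-18)·8²/12 - (-18)·(32/5)²/2 = 96/25 kN·m
Load 3 — point force P=3 kN at a=6 m (b=L-a=2):
  M_3 = Pa²(a+3b)(L-x)/L³ - Pa²b/L²  [x>a] = 3·6²·(6+3·2)·(8-(32/5))/8³ - 3·6²·2/8² = 27/40 kN·m
Superposition: M = Σ M_i = 903/200 kN·m ≈ 4.515000 kN·m

M(32/5) = 903/200 kN·m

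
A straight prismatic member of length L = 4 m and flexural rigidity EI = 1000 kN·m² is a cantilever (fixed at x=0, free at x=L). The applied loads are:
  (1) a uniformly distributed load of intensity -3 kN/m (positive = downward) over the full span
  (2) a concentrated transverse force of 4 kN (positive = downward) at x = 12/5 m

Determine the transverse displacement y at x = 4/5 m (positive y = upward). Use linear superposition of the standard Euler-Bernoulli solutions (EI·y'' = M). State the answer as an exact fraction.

Load 1 — uniform load w=-3 kN/m over full span:
  y_1 = -wx²(x²-4Lx+6L²)/(24EI) = -(-3)·(4/5)²·((4/5)²-4·4·(4/5)+6·4²)/(24·1000) = 524/78125 m
Load 2 — point force P=4 kN at a=12/5 m (b=L-a=8/5):
  y_2 = -Px²(3a-x)/(6EI)  [x≤a] = -4·(4/5)²·(3·(12/5)-(4/5))/(6·1000) = -128/46875 m
Superposition: y = Σ y_i = 932/234375 m ≈ 0.003977 m

y(4/5) = 932/234375 m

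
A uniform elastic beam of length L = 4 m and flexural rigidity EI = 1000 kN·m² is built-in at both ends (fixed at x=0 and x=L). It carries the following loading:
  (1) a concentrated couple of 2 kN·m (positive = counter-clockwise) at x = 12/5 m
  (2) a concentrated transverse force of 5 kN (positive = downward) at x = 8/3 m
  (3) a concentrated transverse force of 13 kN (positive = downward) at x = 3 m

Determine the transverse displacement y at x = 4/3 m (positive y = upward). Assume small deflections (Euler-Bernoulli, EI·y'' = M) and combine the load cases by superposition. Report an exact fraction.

Load 1 — applied couple M₀=2 kN·m at a=12/5 m (b=L-a=8/5):
  y_1 = (R_Ax³/6 - M_Ax²/2)/EI  [x≤a] with R_A=18/25, M_A=16/25 = ((18/25)·(4/3)³/6 - (16/25)·(4/3)²/2)/1000 = -8/28125 m
Load 2 — point force P=5 kN at a=8/3 m (b=L-a=4/3):
  y_2 = -Pb²x²(3aL-(3a+b)x)/(6L³EI)  [x≤a] = -5·(4/3)²·(4/3)²·(3·(8/3)·4-(3·(8/3)+(4/3))·(4/3))/(6·4³·1000) = -44/54675 m
Load 3 — point force P=13 kN at a=3 m (b=L-a=1):
  y_3 = -Pb²x²(3aL-(3a+b)x)/(6L³EI)  [x≤a] = -13·1²·(4/3)²·(3·3·4-(3·3+1)·(4/3))/(6·4³·1000) = -221/162000 m
Superposition: y = Σ y_i = -268279/109350000 m ≈ -0.002453 m

y(4/3) = -268279/109350000 m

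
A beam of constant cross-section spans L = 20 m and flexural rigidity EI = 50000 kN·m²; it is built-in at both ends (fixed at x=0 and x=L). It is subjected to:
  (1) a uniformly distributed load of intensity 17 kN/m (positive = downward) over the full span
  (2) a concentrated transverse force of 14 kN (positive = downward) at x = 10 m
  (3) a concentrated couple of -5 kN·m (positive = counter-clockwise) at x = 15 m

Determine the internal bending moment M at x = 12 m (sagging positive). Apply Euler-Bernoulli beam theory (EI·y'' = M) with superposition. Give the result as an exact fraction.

Load 1 — uniform load w=17 kN/m over full span:
  M_1 = wLx/2 - wL²/12 - wx²/2 = 17·20·12/2 - 17·20²/12 - 17·12²/2 = 748/3 kN·m
Load 2 — point force P=14 kN at a=10 m (b=L-a=10):
  M_2 = Pa²(a+3b)(L-x)/L³ - Pa²b/L²  [x>a] = 14·10²·(10+3·10)·(20-12)/20³ - 14·10²·10/20² = 21 kN·m
Load 3 — applied couple M₀=-5 kN·m at a=15 m (b=L-a=5):
  M_3 = R_Ax - M_A  [x≤a] with R_A=-9/32, M_A=-25/16 = (-9/32)·12 - (-25/16) = -29/16 kN·m
Superposition: M = Σ M_i = 12889/48 kN·m ≈ 268.520833 kN·m

M(12) = 12889/48 kN·m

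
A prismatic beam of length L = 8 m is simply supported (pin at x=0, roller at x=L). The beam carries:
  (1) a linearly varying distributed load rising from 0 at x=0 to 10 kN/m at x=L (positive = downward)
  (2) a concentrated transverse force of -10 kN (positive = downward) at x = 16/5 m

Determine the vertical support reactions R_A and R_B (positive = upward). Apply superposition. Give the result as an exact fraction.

R_A = 22/3 kN, R_B = 68/3 kN

Load 1 — triangular load w₀=10 kN/m (0→w₀ over full span):
  R_A = w₀L/6 = 10·8/6 = 40/3 kN
  R_B = w₀L/3 = 10·8/3 = 80/3 kN
Load 2 — point force P=-10 kN at a=16/5 m (b=L-a=24/5):
  R_A = Pb/L = (-10)·(24/5)/8 = -6 kN
  R_B = Pa/L = (-10)·(16/5)/8 = -4 kN
Superposition: R_A = 22/3 kN, R_B = 68/3 kN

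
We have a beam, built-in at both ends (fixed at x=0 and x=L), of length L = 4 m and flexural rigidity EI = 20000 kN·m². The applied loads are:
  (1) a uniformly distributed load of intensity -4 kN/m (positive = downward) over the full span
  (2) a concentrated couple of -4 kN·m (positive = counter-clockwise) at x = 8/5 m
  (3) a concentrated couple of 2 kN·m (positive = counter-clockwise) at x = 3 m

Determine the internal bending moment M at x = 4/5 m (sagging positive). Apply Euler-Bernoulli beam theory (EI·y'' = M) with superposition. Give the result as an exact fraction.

M(4/5) = -1901/3000 kN·m

Load 1 — uniform load w=-4 kN/m over full span:
  M_1 = wLx/2 - wL²/12 - wx²/2 = (-4)·4·(4/5)/2 - (-4)·4²/12 - (-4)·(4/5)²/2 = 16/75 kN·m
Load 2 — applied couple M₀=-4 kN·m at a=8/5 m (b=L-a=12/5):
  M_2 = R_Ax - M_A  [x≤a] with R_A=-36/25, M_A=-12/25 = (-36/25)·(4/5) - (-12/25) = -84/125 kN·m
Load 3 — applied couple M₀=2 kN·m at a=3 m (b=L-a=1):
  M_3 = R_Ax - M_A  [x≤a] with R_A=9/16, M_A=5/8 = (9/16)·(4/5) - (5/8) = -7/40 kN·m
Superposition: M = Σ M_i = -1901/3000 kN·m ≈ -0.633667 kN·m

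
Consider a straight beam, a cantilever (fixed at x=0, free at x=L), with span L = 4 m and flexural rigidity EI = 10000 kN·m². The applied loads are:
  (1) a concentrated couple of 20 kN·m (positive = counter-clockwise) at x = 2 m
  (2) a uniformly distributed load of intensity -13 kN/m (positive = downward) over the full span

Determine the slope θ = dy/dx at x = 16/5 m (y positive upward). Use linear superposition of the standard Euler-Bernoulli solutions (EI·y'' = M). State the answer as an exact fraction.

Load 1 — applied couple M₀=20 kN·m at a=2 m (b=L-a=2):
  θ_1 = M₀a/EI  [x>a] = 20·2/10000 = 1/250 rad
Load 2 — uniform load w=-13 kN/m over full span:
  θ_2 = -wx(x²-3Lx+3L²)/(6EI) = -(-13)·(16/5)·((16/5)²-3·4·(16/5)+3·4²)/(6·10000) = 3224/234375 rad
Superposition: θ = Σ θ_i = 8323/468750 rad ≈ 0.017756 rad

θ(16/5) = 8323/468750 rad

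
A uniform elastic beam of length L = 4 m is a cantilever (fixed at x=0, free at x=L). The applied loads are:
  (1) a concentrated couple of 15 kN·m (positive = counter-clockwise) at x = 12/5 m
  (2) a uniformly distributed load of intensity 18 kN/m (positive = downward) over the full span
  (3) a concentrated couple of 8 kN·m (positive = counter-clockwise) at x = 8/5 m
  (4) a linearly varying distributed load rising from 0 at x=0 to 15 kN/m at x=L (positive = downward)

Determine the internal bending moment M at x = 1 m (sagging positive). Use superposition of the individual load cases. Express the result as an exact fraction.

M(1) = -869/8 kN·m

Load 1 — applied couple M₀=15 kN·m at a=12/5 m (b=L-a=8/5):
  M_1 = M₀  [x≤a] = 15 = 15 kN·m
Load 2 — uniform load w=18 kN/m over full span:
  M_2 = -w(L-x)²/2 = -18·(4-1)²/2 = -81 kN·m
Load 3 — applied couple M₀=8 kN·m at a=8/5 m (b=L-a=12/5):
  M_3 = M₀  [x≤a] = 8 = 8 kN·m
Load 4 — triangular load w₀=15 kN/m (0→w₀ over full span):
  M_4 = w₀Lx/2 - w₀L²/3 - w₀x³/(6L) = 15·4·1/2 - 15·4²/3 - 15·1³/(6·4) = -405/8 kN·m
Superposition: M = Σ M_i = -869/8 kN·m ≈ -108.625000 kN·m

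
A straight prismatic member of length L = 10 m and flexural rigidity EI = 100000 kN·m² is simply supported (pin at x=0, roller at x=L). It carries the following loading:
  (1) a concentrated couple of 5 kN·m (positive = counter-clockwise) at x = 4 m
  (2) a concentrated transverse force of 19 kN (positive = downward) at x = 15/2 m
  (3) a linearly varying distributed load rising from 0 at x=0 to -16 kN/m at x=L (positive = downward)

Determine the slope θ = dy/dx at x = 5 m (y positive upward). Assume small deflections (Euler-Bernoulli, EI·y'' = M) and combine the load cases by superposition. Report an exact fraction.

Load 1 — applied couple M₀=5 kN·m at a=4 m (b=L-a=6):
  θ_1 = (M₀x²/(2L)-M₀(x-a)+C₁)/EI  [x>a] with C₁=M₀(3b²-L²)/(6L)=2/3 = (5·5²/(2·10)-5·(5-4)+(2/3))/100000 = 23/1200000 rad
Load 2 — point force P=19 kN at a=15/2 m (b=L-a=5/2):
  θ_2 = -Pb(L²-b²-3x²)/(6LEI)  [x≤a] = -19·(5/2)·(10²-(5/2)²-3·5²)/(6·10·100000) = -19/128000 rad
Load 3 — triangular load w₀=-16 kN/m (0→w₀ over full span):
  θ_3 = -w₀(7L⁴-30L²x²+15x⁴)/(360LEI) = -(-16)·(7·10⁴-30·10²·5²+15·5⁴)/(360·10·100000) = 7/36000 rad
Superposition: θ = Σ θ_i = 1877/28800000 rad ≈ 0.000065 rad

θ(5) = 1877/28800000 rad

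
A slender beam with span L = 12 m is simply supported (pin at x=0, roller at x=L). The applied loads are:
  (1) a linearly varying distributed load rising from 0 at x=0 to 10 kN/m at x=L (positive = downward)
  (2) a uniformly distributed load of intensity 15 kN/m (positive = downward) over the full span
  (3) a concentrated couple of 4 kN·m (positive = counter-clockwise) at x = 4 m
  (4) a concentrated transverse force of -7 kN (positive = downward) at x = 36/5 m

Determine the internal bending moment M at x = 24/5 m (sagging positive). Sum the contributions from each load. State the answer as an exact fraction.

M(24/5) = 324 kN·m

Load 1 — triangular load w₀=10 kN/m (0→w₀ over full span):
  M_1 = w₀Lx/6 - w₀x³/(6L) = 10·12·(24/5)/6 - 10·(24/5)³/(6·12) = 2016/25 kN·m
Load 2 — uniform load w=15 kN/m over full span:
  M_2 = wx(L-x)/2 = 15·(24/5)·(12-(24/5))/2 = 1296/5 kN·m
Load 3 — applied couple M₀=4 kN·m at a=4 m (b=L-a=8):
  M_3 = M₀x/L - M₀  [x>a] = 4·(24/5)/12 - 4 = -12/5 kN·m
Load 4 — point force P=-7 kN at a=36/5 m (b=L-a=24/5):
  M_4 = Pbx/L  [x≤a] = (-7)·(24/5)·(24/5)/12 = -336/25 kN·m
Superposition: M = Σ M_i = 324 kN·m ≈ 324.000000 kN·m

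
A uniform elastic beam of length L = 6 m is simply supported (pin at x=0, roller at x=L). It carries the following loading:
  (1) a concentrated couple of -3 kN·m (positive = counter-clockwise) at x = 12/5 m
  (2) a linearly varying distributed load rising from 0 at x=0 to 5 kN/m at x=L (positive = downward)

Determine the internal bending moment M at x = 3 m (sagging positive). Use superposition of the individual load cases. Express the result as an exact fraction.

M(3) = 51/4 kN·m

Load 1 — applied couple M₀=-3 kN·m at a=12/5 m (b=L-a=18/5):
  M_1 = M₀x/L - M₀  [x>a] = (-3)·3/6 - (-3) = 3/2 kN·m
Load 2 — triangular load w₀=5 kN/m (0→w₀ over full span):
  M_2 = w₀Lx/6 - w₀x³/(6L) = 5·6·3/6 - 5·3³/(6·6) = 45/4 kN·m
Superposition: M = Σ M_i = 51/4 kN·m ≈ 12.750000 kN·m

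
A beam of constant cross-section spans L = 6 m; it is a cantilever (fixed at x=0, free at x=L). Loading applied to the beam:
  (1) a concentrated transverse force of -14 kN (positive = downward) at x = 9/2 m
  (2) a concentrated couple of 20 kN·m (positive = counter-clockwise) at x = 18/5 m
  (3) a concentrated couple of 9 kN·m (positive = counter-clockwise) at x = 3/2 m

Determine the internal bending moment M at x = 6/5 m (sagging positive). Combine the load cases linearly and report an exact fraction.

Load 1 — point force P=-14 kN at a=9/2 m (b=L-a=3/2):
  M_1 = -P(a-x)  [x≤a] = -(-14)·((9/2)-(6/5)) = 231/5 kN·m
Load 2 — applied couple M₀=20 kN·m at a=18/5 m (b=L-a=12/5):
  M_2 = M₀  [x≤a] = 20 = 20 kN·m
Load 3 — applied couple M₀=9 kN·m at a=3/2 m (b=L-a=9/2):
  M_3 = M₀  [x≤a] = 9 = 9 kN·m
Superposition: M = Σ M_i = 376/5 kN·m ≈ 75.200000 kN·m

M(6/5) = 376/5 kN·m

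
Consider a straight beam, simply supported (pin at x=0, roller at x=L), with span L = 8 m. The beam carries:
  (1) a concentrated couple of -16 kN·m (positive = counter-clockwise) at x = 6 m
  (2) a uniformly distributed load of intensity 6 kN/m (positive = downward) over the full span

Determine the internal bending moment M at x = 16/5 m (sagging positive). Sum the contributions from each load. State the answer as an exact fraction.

Load 1 — applied couple M₀=-16 kN·m at a=6 m (b=L-a=2):
  M_1 = M₀x/L  [x≤a] = (-16)·(16/5)/8 = -32/5 kN·m
Load 2 — uniform load w=6 kN/m over full span:
  M_2 = wx(L-x)/2 = 6·(16/5)·(8-(16/5))/2 = 1152/25 kN·m
Superposition: M = Σ M_i = 992/25 kN·m ≈ 39.680000 kN·m

M(16/5) = 992/25 kN·m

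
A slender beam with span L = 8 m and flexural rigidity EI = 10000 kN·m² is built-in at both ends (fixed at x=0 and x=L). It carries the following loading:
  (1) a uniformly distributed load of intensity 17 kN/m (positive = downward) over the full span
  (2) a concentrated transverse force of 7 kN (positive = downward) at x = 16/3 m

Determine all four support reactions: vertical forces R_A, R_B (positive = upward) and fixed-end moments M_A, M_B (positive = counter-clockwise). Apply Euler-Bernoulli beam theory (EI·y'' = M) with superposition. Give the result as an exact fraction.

R_A = 1885/27 kN, M_A = 2560/27 kN·m, R_B = 1976/27 kN, M_B = -2672/27 kN·m

Load 1 — uniform load w=17 kN/m over full span:
  R_A = wL/2 = 17·8/2 = 68 kN
  M_A = wL²/12 = 17·8²/12 = 272/3 kN·m
  R_B = wL/2 = 17·8/2 = 68 kN
  M_B = -wL²/12 = -17·8²/12 = -272/3 kN·m
Load 2 — point force P=7 kN at a=16/3 m (b=L-a=8/3):
  R_A = Pb²(3a+b)/L³ = 7·(8/3)²·(3·(16/3)+(8/3))/8³ = 49/27 kN
  M_A = Pab²/L² = 7·(16/3)·(8/3)²/8² = 112/27 kN·m
  R_B = Pa²(a+3b)/L³ = 7·(16/3)²·((16/3)+3·(8/3))/8³ = 140/27 kN
  M_B = -Pa²b/L² = -7·(16/3)²·(8/3)/8² = -224/27 kN·m
Superposition: R_A = 1885/27 kN, M_A = 2560/27 kN·m, R_B = 1976/27 kN, M_B = -2672/27 kN·m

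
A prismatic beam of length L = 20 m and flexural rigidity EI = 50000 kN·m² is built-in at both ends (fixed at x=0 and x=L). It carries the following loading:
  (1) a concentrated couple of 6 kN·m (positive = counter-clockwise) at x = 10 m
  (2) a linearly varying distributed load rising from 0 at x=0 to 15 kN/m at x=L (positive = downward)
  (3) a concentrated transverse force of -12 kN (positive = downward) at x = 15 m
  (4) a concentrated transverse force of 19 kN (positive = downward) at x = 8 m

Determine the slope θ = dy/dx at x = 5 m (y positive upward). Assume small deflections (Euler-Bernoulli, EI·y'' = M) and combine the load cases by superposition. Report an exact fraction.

θ(5) = -87327/8000000 rad

Load 1 — applied couple M₀=6 kN·m at a=10 m (b=L-a=10):
  θ_1 = (R_Ax²/2 - M_Ax)/EI  [x≤a] with R_A=9/20, M_A=3/2 = ((9/20)·5²/2 - (3/2)·5)/50000 = -3/80000 rad
Load 2 — triangular load w₀=15 kN/m (0→w₀ over full span):
  θ_2 = -w₀(2x(L-x)(L-2x)(x+2L)+x²(L-x)²)/(120LEI) = -15·(2·5·(20-5)·(20-2·5)·(5+2·20)+5²·(20-5)²)/(120·20·50000) = -117/12800 rad
Load 3 — point force P=-12 kN at a=15 m (b=L-a=5):
  θ_3 = -Pb²x(2aL-(3a+b)x)/(2L³EI)  [x≤a] = -(-12)·5²·5·(2·15·20-(3·15+5)·5)/(2·20³·50000) = 21/32000 rad
Load 4 — point force P=19 kN at a=8 m (b=L-a=12):
  θ_4 = -Pb²x(2aL-(3a+b)x)/(2L³EI)  [x≤a] = -19·12²·5·(2·8·20-(3·8+12)·5)/(2·20³·50000) = -1197/500000 rad
Superposition: θ = Σ θ_i = -87327/8000000 rad ≈ -0.010916 rad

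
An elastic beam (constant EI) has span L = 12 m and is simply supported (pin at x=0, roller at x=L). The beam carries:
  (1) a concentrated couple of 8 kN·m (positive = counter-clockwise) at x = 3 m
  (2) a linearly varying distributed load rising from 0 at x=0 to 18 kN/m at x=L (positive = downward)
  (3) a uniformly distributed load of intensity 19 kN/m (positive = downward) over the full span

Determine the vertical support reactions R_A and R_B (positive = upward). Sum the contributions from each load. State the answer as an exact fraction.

Load 1 — applied couple M₀=8 kN·m at a=3 m (b=L-a=9):
  R_A = M₀/L = 8/12 = 2/3 kN
  R_B = -M₀/L = -8/12 = -2/3 kN
Load 2 — triangular load w₀=18 kN/m (0→w₀ over full span):
  R_A = w₀L/6 = 18·12/6 = 36 kN
  R_B = w₀L/3 = 18·12/3 = 72 kN
Load 3 — uniform load w=19 kN/m over full span:
  R_A = wL/2 = 19·12/2 = 114 kN
  R_B = wL/2 = 19·12/2 = 114 kN
Superposition: R_A = 452/3 kN, R_B = 556/3 kN

R_A = 452/3 kN, R_B = 556/3 kN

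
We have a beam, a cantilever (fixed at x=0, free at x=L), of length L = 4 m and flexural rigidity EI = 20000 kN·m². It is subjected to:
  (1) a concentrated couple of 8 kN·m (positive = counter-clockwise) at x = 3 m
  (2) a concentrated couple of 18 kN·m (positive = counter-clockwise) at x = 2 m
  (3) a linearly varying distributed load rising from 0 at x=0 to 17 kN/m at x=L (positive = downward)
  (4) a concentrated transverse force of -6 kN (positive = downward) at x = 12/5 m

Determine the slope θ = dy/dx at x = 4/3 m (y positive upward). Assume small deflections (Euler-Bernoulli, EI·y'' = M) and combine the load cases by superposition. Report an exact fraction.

θ(4/3) = -1621/759375 rad

Load 1 — applied couple M₀=8 kN·m at a=3 m (b=L-a=1):
  θ_1 = M₀x/EI  [x≤a] = 8·(4/3)/20000 = 1/1875 rad
Load 2 — applied couple M₀=18 kN·m at a=2 m (b=L-a=2):
  θ_2 = M₀x/EI  [x≤a] = 18·(4/3)/20000 = 3/2500 rad
Load 3 — triangular load w₀=17 kN/m (0→w₀ over full span):
  θ_3 = (w₀Lx²/4-w₀L²x/3-w₀x⁴/(24L))/EI = (17·4·(4/3)²/4-17·4²·(4/3)/3-17·(4/3)⁴/(24·4))/20000 = -2771/607500 rad
Load 4 — point force P=-6 kN at a=12/5 m (b=L-a=8/5):
  θ_4 = -Px(2a-x)/(2EI)  [x≤a] = -(-6)·(4/3)·(2·(12/5)-(4/3))/(2·20000) = 13/18750 rad
Superposition: θ = Σ θ_i = -1621/759375 rad ≈ -0.002135 rad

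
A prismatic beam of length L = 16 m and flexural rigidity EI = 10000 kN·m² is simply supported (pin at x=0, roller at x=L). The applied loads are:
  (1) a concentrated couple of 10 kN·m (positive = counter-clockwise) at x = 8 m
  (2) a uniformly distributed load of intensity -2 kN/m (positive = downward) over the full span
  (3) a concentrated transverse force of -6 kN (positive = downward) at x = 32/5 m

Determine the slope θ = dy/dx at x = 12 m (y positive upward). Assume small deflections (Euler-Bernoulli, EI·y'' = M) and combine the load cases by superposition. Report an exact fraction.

Load 1 — applied couple M₀=10 kN·m at a=8 m (b=L-a=8):
  θ_1 = (M₀x²/(2L)-M₀(x-a)+C₁)/EI  [x>a] with C₁=M₀(3b²-L²)/(6L)=-20/3 = (10·12²/(2·16)-10·(12-8)+(-20/3))/10000 = -1/6000 rad
Load 2 — uniform load w=-2 kN/m over full span:
  θ_2 = -w(L³-6Lx²+4x³)/(24EI) = -(-2)·(16³-6·16·12²+4·12³)/(24·10000) = -44/1875 rad
Load 3 — point force P=-6 kN at a=32/5 m (b=L-a=48/5):
  θ_3 = -Pa(2L²-6Lx+3x²+a²)/(6LEI)  [x>a] = -(-6)·(32/5)·(2·16²-6·16·12+3·12²+(32/5)²)/(6·16·10000) = -522/78125 rad
Superposition: θ = Σ θ_i = -113681/3750000 rad ≈ -0.030315 rad

θ(12) = -113681/3750000 rad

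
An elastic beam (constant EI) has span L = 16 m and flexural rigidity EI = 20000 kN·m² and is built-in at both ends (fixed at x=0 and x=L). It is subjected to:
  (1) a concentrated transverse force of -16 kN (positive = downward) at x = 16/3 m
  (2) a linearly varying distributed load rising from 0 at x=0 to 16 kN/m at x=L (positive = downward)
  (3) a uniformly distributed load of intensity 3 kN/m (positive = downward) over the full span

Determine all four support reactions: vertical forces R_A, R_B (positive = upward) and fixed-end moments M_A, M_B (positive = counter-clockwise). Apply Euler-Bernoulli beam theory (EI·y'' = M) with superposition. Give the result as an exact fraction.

R_A = 6824/135 kN, M_A = 21952/135 kN·m, R_B = 14776/135 kN, M_B = -33728/135 kN·m

Load 1 — point force P=-16 kN at a=16/3 m (b=L-a=32/3):
  R_A = Pb²(3a+b)/L³ = (-16)·(32/3)²·(3·(16/3)+(32/3))/16³ = -320/27 kN
  M_A = Pab²/L² = (-16)·(16/3)·(32/3)²/16² = -1024/27 kN·m
  R_B = Pa²(a+3b)/L³ = (-16)·(16/3)²·((16/3)+3·(32/3))/16³ = -112/27 kN
  M_B = -Pa²b/L² = -(-16)·(16/3)²·(32/3)/16² = 512/27 kN·m
Load 2 — triangular load w₀=16 kN/m (0→w₀ over full span):
  R_A = 3w₀L/20 = 3·16·16/20 = 192/5 kN
  M_A = w₀L²/30 = 16·16²/30 = 2048/15 kN·m
  R_B = 7w₀L/20 = 7·16·16/20 = 448/5 kN
  M_B = -w₀L²/20 = -16·16²/20 = -1024/5 kN·m
Load 3 — uniform load w=3 kN/m over full span:
  R_A = wL/2 = 3·16/2 = 24 kN
  M_A = wL²/12 = 3·16²/12 = 64 kN·m
  R_B = wL/2 = 3·16/2 = 24 kN
  M_B = -wL²/12 = -3·16²/12 = -64 kN·m
Superposition: R_A = 6824/135 kN, M_A = 21952/135 kN·m, R_B = 14776/135 kN, M_B = -33728/135 kN·m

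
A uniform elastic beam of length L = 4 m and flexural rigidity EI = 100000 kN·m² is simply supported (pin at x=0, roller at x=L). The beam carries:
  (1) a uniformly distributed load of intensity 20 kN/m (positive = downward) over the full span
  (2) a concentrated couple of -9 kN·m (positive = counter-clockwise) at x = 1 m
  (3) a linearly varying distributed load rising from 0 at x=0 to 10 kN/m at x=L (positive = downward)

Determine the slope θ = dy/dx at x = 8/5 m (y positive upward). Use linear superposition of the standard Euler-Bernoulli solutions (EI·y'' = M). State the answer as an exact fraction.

θ(8/5) = -197869/900000000 rad

Load 1 — uniform load w=20 kN/m over full span:
  θ_1 = -w(L³-6Lx²+4x³)/(24EI) = -20·(4³-6·4·(8/5)²+4·(8/5)³)/(24·100000) = -37/234375 rad
Load 2 — applied couple M₀=-9 kN·m at a=1 m (b=L-a=3):
  θ_2 = (M₀x²/(2L)-M₀(x-a)+C₁)/EI  [x>a] with C₁=M₀(3b²-L²)/(6L)=-33/8 = ((-9)·(8/5)²/(2·4)-(-9)·((8/5)-1)+(-33/8))/100000 = -321/20000000 rad
Load 3 — triangular load w₀=10 kN/m (0→w₀ over full span):
  θ_3 = -w₀(7L⁴-30L²x²+15x⁴)/(360LEI) = -10·(7·4⁴-30·4²·(8/5)²+15·(8/5)⁴)/(360·4·100000) = -323/7031250 rad
Superposition: θ = Σ θ_i = -197869/900000000 rad ≈ -0.000220 rad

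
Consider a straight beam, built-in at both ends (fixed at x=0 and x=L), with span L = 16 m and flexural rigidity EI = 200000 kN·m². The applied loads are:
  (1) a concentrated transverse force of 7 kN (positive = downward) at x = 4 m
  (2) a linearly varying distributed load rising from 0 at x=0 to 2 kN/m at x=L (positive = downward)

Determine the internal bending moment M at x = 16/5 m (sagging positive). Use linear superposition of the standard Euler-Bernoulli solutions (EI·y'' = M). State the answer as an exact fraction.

Load 1 — point force P=7 kN at a=4 m (b=L-a=12):
  M_1 = Pb²(3a+b)x/L³ - Pab²/L²  [x≤a] = 7·12²·(3·4+12)·(16/5)/16³ - 7·4·12²/16² = 63/20 kN·m
Load 2 — triangular load w₀=2 kN/m (0→w₀ over full span):
  M_2 = 3w₀Lx/20 - w₀L²/30 - w₀x³/(6L) = 3·2·16·(16/5)/20 - 2·16²/30 - 2·(16/5)³/(6·16) = -896/375 kN·m
Superposition: M = Σ M_i = 1141/1500 kN·m ≈ 0.760667 kN·m

M(16/5) = 1141/1500 kN·m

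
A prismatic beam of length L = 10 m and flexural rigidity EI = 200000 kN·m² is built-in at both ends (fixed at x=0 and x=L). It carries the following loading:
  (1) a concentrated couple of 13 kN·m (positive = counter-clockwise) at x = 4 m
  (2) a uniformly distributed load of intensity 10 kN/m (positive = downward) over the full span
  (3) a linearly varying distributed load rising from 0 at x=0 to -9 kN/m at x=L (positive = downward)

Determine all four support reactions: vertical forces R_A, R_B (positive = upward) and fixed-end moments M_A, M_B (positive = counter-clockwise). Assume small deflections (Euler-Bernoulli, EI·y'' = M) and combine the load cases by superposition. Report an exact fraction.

Load 1 — applied couple M₀=13 kN·m at a=4 m (b=L-a=6):
  R_A = 6M₀ab/L³ = 6·13·4·6/10³ = 234/125 kN
  M_A = M₀b(2a-b)/L² = 13·6·(2·4-6)/10² = 39/25 kN·m
  R_B = -6M₀ab/L³ = -6·13·4·6/10³ = -234/125 kN
  M_B = M₀a(2b-a)/L² = 13·4·(2·6-4)/10² = 104/25 kN·m
Load 2 — uniform load w=10 kN/m over full span:
  R_A = wL/2 = 10·10/2 = 50 kN
  M_A = wL²/12 = 10·10²/12 = 250/3 kN·m
  R_B = wL/2 = 10·10/2 = 50 kN
  M_B = -wL²/12 = -10·10²/12 = -250/3 kN·m
Load 3 — triangular load w₀=-9 kN/m (0→w₀ over full span):
  R_A = 3w₀L/20 = 3·(-9)·10/20 = -27/2 kN
  M_A = w₀L²/30 = (-9)·10²/30 = -30 kN·m
  R_B = 7w₀L/20 = 7·(-9)·10/20 = -63/2 kN
  M_B = -w₀L²/20 = -(-9)·10²/20 = 45 kN·m
Superposition: R_A = 9593/250 kN, M_A = 4117/75 kN·m, R_B = 4157/250 kN, M_B = -2563/75 kN·m

R_A = 9593/250 kN, M_A = 4117/75 kN·m, R_B = 4157/250 kN, M_B = -2563/75 kN·m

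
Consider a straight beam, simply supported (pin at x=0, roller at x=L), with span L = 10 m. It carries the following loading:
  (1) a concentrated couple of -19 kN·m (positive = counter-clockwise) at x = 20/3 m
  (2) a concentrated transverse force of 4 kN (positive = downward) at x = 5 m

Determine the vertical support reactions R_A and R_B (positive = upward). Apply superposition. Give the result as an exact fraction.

Load 1 — applied couple M₀=-19 kN·m at a=20/3 m (b=L-a=10/3):
  R_A = M₀/L = (-19)/10 = -19/10 kN
  R_B = -M₀/L = -(-19)/10 = 19/10 kN
Load 2 — point force P=4 kN at a=5 m (b=L-a=5):
  R_A = Pb/L = 4·5/10 = 2 kN
  R_B = Pa/L = 4·5/10 = 2 kN
Superposition: R_A = 1/10 kN, R_B = 39/10 kN

R_A = 1/10 kN, R_B = 39/10 kN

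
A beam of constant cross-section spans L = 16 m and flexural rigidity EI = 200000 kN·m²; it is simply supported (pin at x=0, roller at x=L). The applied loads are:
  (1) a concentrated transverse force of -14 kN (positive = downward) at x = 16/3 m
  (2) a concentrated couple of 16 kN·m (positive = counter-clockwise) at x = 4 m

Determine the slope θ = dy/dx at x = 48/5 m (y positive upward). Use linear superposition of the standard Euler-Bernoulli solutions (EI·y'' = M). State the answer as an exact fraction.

θ(48/5) = -24199/50625000 rad

Load 1 — point force P=-14 kN at a=16/3 m (b=L-a=32/3):
  θ_1 = -Pa(2L²-6Lx+3x²+a²)/(6LEI)  [x>a] = -(-14)·(16/3)·(2·16²-6·16·(48/5)+3·(48/5)²+(16/3)²)/(6·16·200000) = -2576/6328125 rad
Load 2 — applied couple M₀=16 kN·m at a=4 m (b=L-a=12):
  θ_2 = (M₀x²/(2L)-M₀(x-a)+C₁)/EI  [x>a] with C₁=M₀(3b²-L²)/(6L)=88/3 = (16·(48/5)²/(2·16)-16·((48/5)-4)+(88/3))/200000 = -133/1875000 rad
Superposition: θ = Σ θ_i = -24199/50625000 rad ≈ -0.000478 rad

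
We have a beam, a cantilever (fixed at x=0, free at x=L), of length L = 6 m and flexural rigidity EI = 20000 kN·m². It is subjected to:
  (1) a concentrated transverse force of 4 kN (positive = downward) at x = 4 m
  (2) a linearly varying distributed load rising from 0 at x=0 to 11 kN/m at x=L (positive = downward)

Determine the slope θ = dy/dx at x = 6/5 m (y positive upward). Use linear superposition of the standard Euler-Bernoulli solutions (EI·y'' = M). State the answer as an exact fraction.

Load 1 — point force P=4 kN at a=4 m (b=L-a=2):
  θ_1 = -Px(2a-x)/(2EI)  [x≤a] = -4·(6/5)·(2·4-(6/5))/(2·20000) = -51/62500 rad
Load 2 — triangular load w₀=11 kN/m (0→w₀ over full span):
  θ_2 = (w₀Lx²/4-w₀L²x/3-w₀x⁴/(24L))/EI = (11·6·(6/5)²/4-11·6²·(6/5)/3-11·(6/5)⁴/(24·6))/20000 = -84249/12500000 rad
Superposition: θ = Σ θ_i = -94449/12500000 rad ≈ -0.007556 rad

θ(6/5) = -94449/12500000 rad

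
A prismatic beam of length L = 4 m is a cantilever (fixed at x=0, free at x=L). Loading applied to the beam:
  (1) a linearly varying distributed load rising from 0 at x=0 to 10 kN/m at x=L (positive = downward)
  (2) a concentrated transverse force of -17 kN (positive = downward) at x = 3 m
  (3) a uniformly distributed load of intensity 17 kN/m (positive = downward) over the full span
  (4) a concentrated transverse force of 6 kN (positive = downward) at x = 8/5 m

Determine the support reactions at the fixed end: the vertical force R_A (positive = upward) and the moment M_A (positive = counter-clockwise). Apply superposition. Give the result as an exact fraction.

R_A = 77 kN, M_A = 2219/15 kN·m

Load 1 — triangular load w₀=10 kN/m (0→w₀ over full span):
  R_A = w₀L/2 = 10·4/2 = 20 kN
  M_A = w₀L²/3 = 10·4²/3 = 160/3 kN·m
Load 2 — point force P=-17 kN at a=3 m (b=L-a=1):
  R_A = P = (-17) = -17 kN
  M_A = Pa = (-17)·3 = -51 kN·m
Load 3 — uniform load w=17 kN/m over full span:
  R_A = wL = 17·4 = 68 kN
  M_A = wL²/2 = 17·4²/2 = 136 kN·m
Load 4 — point force P=6 kN at a=8/5 m (b=L-a=12/5):
  R_A = P = 6 kN
  M_A = Pa = 6·(8/5) = 48/5 kN·m
Superposition: R_A = 77 kN, M_A = 2219/15 kN·m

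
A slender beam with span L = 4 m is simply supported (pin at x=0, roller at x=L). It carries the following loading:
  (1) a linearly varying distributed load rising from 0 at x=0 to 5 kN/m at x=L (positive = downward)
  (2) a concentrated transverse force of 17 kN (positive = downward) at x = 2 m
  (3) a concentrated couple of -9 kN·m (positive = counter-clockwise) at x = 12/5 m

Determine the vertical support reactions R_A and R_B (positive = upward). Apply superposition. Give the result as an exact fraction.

Load 1 — triangular load w₀=5 kN/m (0→w₀ over full span):
  R_A = w₀L/6 = 5·4/6 = 10/3 kN
  R_B = w₀L/3 = 5·4/3 = 20/3 kN
Load 2 — point force P=17 kN at a=2 m (b=L-a=2):
  R_A = Pb/L = 17·2/4 = 17/2 kN
  R_B = Pa/L = 17·2/4 = 17/2 kN
Load 3 — applied couple M₀=-9 kN·m at a=12/5 m (b=L-a=8/5):
  R_A = M₀/L = (-9)/4 = -9/4 kN
  R_B = -M₀/L = -(-9)/4 = 9/4 kN
Superposition: R_A = 115/12 kN, R_B = 209/12 kN

R_A = 115/12 kN, R_B = 209/12 kN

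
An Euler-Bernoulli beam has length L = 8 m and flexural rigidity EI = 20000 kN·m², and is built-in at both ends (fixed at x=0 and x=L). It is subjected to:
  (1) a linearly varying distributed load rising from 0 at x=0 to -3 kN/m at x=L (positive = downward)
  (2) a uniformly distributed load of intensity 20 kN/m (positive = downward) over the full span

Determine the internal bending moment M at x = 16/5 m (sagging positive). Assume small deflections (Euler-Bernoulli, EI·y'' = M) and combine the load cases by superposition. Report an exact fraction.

M(16/5) = 16448/375 kN·m

Load 1 — triangular load w₀=-3 kN/m (0→w₀ over full span):
  M_1 = 3w₀Lx/20 - w₀L²/30 - w₀x³/(6L) = 3·(-3)·8·(16/5)/20 - (-3)·8²/30 - (-3)·(16/5)³/(6·8) = -384/125 kN·m
Load 2 — uniform load w=20 kN/m over full span:
  M_2 = wLx/2 - wL²/12 - wx²/2 = 20·8·(16/5)/2 - 20·8²/12 - 20·(16/5)²/2 = 704/15 kN·m
Superposition: M = Σ M_i = 16448/375 kN·m ≈ 43.861333 kN·m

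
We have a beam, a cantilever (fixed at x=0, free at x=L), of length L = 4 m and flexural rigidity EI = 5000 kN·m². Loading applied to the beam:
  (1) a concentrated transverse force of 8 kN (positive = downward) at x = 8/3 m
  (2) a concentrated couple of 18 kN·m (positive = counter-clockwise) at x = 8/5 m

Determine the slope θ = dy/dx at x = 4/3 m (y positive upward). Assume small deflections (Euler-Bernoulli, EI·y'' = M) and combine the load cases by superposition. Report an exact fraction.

θ(4/3) = 1/1875 rad

Load 1 — point force P=8 kN at a=8/3 m (b=L-a=4/3):
  θ_1 = -Px(2a-x)/(2EI)  [x≤a] = -8·(4/3)·(2·(8/3)-(4/3))/(2·5000) = -8/1875 rad
Load 2 — applied couple M₀=18 kN·m at a=8/5 m (b=L-a=12/5):
  θ_2 = M₀x/EI  [x≤a] = 18·(4/3)/5000 = 3/625 rad
Superposition: θ = Σ θ_i = 1/1875 rad ≈ 0.000533 rad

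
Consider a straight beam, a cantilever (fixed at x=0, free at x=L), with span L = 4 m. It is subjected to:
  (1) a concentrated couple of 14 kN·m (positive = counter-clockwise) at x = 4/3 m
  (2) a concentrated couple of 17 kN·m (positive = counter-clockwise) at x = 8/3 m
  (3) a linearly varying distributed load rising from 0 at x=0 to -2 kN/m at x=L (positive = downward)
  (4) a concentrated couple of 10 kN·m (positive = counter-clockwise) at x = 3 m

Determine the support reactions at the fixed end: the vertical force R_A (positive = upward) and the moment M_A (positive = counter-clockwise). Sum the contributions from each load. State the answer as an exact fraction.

Load 1 — applied couple M₀=14 kN·m at a=4/3 m (b=L-a=8/3):
  R_A = 0 kN
  M_A = -M₀ = -14 kN·m
Load 2 — applied couple M₀=17 kN·m at a=8/3 m (b=L-a=4/3):
  R_A = 0 kN
  M_A = -M₀ = -17 kN·m
Load 3 — triangular load w₀=-2 kN/m (0→w₀ over full span):
  R_A = w₀L/2 = (-2)·4/2 = -4 kN
  M_A = w₀L²/3 = (-2)·4²/3 = -32/3 kN·m
Load 4 — applied couple M₀=10 kN·m at a=3 m (b=L-a=1):
  R_A = 0 kN
  M_A = -M₀ = -10 kN·m
Superposition: R_A = -4 kN, M_A = -155/3 kN·m

R_A = -4 kN, M_A = -155/3 kN·m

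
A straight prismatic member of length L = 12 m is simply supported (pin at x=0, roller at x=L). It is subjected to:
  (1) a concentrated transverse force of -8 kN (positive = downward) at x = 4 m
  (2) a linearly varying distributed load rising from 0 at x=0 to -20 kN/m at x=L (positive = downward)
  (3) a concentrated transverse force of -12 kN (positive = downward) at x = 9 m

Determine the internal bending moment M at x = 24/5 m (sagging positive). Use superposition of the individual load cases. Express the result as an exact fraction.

Load 1 — point force P=-8 kN at a=4 m (b=L-a=8):
  M_1 = Pa(L-x)/L  [x>a] = (-8)·4·(12-(24/5))/12 = -96/5 kN·m
Load 2 — triangular load w₀=-20 kN/m (0→w₀ over full span):
  M_2 = w₀Lx/6 - w₀x³/(6L) = (-20)·12·(24/5)/6 - (-20)·(24/5)³/(6·12) = -4032/25 kN·m
Load 3 — point force P=-12 kN at a=9 m (b=L-a=3):
  M_3 = Pbx/L  [x≤a] = (-12)·3·(24/5)/12 = -72/5 kN·m
Superposition: M = Σ M_i = -4872/25 kN·m ≈ -194.880000 kN·m

M(24/5) = -4872/25 kN·m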